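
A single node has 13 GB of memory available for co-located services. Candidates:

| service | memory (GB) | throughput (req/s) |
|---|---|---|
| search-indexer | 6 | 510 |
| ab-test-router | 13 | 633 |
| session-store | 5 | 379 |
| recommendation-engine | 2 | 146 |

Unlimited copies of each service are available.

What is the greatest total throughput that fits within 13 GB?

1035

Ranking by ratio (throughput/GB): search-indexer 85.00, session-store 75.80, recommendation-engine 73.00, ab-test-router 48.69.
The ratio heuristic lands on 2×search-indexer (1020) but leaves 1 GB idle.
Replace search-indexer with session-store + recommendation-engine: the trade gains 15 net, giving 1035 at 13 GB.
Nothing else within 13 GB beats 1035.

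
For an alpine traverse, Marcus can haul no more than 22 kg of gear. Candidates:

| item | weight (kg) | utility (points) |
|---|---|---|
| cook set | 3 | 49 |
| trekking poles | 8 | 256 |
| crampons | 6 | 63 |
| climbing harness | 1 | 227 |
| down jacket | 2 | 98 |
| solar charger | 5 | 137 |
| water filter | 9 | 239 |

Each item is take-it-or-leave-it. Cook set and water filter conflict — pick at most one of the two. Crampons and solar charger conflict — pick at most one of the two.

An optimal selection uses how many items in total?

4

The maximum utility within 22 kg is 820.
trekking poles + climbing harness + down jacket + water filter hits 820 at 20 kg.
All optima have 4 items.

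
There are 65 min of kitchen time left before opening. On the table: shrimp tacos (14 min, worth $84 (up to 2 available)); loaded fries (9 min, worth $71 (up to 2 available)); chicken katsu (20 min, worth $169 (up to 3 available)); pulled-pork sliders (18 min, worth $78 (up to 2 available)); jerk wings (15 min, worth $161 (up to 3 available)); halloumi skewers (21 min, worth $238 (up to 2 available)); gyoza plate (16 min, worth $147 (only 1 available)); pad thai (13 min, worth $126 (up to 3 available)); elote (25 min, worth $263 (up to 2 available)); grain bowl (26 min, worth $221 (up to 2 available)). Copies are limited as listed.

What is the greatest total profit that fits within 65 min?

687

Ranking by ratio (profit/min): halloumi skewers 11.33, jerk wings 10.73, elote 10.52, pad thai 9.69.
Taking the top-ratio dishes first gives jerk wings + 2×halloumi skewers for 637 (57 min).
The 42 min tied up in 2×halloumi skewers is better spent on 2×elote — total rises to 687 (65 min).
Every other selection either busts 65 min or exceeds an availability limit or fails to beat 687.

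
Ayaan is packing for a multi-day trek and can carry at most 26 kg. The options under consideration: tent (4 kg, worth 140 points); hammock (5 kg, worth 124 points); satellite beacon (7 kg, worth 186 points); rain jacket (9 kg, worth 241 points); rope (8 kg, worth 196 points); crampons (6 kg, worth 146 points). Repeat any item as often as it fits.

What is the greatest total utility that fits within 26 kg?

846

Taking the top-ratio items first gives 6×tent for 840 (24 kg).
Dropping tent frees 4 kg; slotting in crampons (6 kg) lifts the total to 846 at 26 kg.
No other feasible combination exceeds 846.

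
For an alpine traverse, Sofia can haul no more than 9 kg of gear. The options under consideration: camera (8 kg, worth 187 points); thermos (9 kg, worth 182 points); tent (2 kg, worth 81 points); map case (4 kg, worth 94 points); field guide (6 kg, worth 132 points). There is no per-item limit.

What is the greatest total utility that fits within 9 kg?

324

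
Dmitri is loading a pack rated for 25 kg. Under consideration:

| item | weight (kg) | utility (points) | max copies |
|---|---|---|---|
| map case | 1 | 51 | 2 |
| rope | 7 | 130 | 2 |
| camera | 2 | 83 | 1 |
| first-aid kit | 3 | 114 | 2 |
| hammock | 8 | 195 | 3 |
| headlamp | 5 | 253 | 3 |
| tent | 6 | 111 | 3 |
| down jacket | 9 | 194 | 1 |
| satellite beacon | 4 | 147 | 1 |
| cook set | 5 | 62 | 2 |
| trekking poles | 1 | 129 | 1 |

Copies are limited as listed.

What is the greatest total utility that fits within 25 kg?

Greedy by ratio would take 2×map case + camera + first-aid kit + 3×headlamp + trekking poles: 23 kg used, total 1187.
Dropping camera frees 2 kg; slotting in satellite beacon (4 kg) lifts the total to 1251 at 25 kg.
No other feasible combination exceeds 1251.

1251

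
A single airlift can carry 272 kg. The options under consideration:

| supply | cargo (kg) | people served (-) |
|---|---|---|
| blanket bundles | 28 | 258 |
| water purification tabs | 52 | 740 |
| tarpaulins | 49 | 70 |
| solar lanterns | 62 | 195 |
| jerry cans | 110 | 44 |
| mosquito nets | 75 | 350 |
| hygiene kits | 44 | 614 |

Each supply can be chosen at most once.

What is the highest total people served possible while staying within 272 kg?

Density check — water purification tabs 14.23, hygiene kits 13.95, blanket bundles 9.21, mosquito nets 4.67 are the best per kg.
Blanket bundles + water purification tabs + solar lanterns + mosquito nets + hygiene kits uses 261 of the 272 kg and totals 2157.
Nothing else within 272 kg beats 2157.

2157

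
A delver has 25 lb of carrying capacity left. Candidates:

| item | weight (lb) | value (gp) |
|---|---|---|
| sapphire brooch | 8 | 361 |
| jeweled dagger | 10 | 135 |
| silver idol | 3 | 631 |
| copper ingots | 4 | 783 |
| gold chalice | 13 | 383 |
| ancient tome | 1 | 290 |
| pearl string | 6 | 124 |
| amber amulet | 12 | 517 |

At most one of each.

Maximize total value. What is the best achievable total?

2221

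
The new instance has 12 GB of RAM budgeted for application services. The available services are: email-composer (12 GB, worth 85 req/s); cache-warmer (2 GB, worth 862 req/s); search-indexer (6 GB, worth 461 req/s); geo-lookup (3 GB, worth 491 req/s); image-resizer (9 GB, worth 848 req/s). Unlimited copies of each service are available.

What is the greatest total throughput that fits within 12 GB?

5172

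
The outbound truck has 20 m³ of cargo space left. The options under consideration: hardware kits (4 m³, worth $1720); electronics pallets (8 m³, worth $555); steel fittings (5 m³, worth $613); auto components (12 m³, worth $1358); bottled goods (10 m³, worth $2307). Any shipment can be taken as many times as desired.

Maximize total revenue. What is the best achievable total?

8600

Taking 5×hardware kits: 20 m³ used, 8600 in revenue.
That's the maximum — no swap from here does better than 8600.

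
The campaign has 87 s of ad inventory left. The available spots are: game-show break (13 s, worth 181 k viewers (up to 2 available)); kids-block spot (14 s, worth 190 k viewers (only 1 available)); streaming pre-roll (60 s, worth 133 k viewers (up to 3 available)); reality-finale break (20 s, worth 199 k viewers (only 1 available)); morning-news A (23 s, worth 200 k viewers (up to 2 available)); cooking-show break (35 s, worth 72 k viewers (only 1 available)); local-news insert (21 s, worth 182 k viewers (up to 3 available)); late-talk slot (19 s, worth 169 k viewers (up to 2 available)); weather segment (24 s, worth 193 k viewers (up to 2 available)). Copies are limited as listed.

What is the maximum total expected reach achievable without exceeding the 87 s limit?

Greedy by ratio would take 2×game-show break + kids-block spot + reality-finale break + late-talk slot: 79 s used, total 920.
Replace reality-finale break and late-talk slot with 2×morning-news A: the trade gains 32 net, giving 952 at 86 s.
Nothing else within 87 s beats 952.

952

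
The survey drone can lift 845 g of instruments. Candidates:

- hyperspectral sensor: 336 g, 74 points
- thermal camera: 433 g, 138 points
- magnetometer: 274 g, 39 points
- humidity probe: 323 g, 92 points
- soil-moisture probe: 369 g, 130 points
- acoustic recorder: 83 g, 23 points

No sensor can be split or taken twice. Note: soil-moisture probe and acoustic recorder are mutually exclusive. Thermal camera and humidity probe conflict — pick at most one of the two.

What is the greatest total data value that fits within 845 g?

Best packing: thermal camera + soil-moisture probe — 802 g, 268 total.
Next best is humidity probe + soil-moisture probe at 222 (692 g) — short by 46.

268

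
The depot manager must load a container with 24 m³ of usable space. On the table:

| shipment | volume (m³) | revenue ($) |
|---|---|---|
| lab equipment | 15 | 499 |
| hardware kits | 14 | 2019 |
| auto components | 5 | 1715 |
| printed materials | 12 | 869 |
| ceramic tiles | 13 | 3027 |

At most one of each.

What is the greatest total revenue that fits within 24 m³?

4742

By revenue per m³: auto components 343.00, ceramic tiles 232.85, hardware kits 144.21 lead.
The ratio ordering already packs tightly: auto components + ceramic tiles, 18 m³, 4742.
The spare 6 m³ is too small for any remaining shipment, and no exchange beats 4742.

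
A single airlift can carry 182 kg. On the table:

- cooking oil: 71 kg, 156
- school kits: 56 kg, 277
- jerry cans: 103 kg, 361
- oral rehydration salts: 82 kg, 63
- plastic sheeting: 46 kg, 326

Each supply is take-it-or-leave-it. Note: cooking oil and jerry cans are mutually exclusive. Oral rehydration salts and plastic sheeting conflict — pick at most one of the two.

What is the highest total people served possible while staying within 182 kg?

759

Cooking oil + school kits + plastic sheeting uses 173 of the 182 kg and totals 759.
Runner-up jerry cans + plastic sheeting tops out at 687.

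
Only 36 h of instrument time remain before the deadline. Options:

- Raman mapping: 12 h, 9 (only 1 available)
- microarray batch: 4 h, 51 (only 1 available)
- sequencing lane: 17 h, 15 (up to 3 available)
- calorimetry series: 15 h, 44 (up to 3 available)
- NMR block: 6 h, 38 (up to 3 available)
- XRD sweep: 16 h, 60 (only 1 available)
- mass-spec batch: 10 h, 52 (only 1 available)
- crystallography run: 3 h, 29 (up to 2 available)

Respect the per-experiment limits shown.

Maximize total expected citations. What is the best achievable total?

246

Density check — microarray batch 12.75, crystallography run 9.67, NMR block 6.33 are the best per h.
Taking the top-ratio experiments first gives microarray batch + 3×NMR block + 2×crystallography run for 223 (28 h).
The 3 h tied up in crystallography run is better spent on mass-spec batch — total rises to 246 (35 h).
No other feasible combination exceeds 246.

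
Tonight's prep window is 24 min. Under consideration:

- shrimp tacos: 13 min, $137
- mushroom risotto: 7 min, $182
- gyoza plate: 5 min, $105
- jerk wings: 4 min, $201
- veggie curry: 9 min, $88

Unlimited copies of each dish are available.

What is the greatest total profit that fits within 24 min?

1206

6×jerk wings uses 24 of the 24 min and totals 1206.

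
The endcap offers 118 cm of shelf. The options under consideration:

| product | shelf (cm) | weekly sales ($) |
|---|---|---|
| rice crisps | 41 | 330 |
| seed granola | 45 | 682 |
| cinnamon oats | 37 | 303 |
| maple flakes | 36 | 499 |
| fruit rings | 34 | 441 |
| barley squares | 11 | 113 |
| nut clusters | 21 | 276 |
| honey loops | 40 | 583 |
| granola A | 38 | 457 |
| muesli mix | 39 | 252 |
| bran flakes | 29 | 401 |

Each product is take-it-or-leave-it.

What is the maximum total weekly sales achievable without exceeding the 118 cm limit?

1666

Density check — seed granola 15.16, honey loops 14.57, maple flakes 13.86, bran flakes 13.83 are the best per cm.
Seed granola + honey loops + bran flakes uses 114 of the 118 cm and totals 1666.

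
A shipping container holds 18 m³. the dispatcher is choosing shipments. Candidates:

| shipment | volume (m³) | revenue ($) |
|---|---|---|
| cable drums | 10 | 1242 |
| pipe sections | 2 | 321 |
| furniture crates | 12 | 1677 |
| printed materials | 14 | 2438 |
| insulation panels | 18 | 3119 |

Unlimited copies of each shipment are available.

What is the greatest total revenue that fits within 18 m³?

Greedy by ratio would take 2×pipe sections + printed materials: 18 m³ used, total 3080.
Dropping 2×pipe sections and printed materials frees 18 m³; slotting in insulation panels (18 m³) lifts the total to 3119 at 18 m³.

3119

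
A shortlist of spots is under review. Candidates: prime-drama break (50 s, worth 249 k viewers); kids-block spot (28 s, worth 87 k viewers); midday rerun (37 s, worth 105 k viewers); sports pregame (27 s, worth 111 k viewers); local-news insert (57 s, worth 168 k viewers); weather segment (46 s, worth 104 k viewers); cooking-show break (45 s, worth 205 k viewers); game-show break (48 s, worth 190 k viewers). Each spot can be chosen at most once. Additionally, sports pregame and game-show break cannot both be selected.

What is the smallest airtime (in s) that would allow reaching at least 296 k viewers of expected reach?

72

Need the lightest bundle worth ≥ 296.
sports pregame + cooking-show break: 316 expected reach at 72 s.
Any bundle with less than 72 s falls short of 296.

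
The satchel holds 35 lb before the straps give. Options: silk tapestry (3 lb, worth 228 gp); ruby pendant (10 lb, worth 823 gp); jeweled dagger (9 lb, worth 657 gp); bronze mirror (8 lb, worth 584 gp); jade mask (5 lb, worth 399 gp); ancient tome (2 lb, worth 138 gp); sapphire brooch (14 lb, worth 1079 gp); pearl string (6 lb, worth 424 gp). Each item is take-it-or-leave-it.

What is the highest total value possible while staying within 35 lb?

2725

Filling by ratio: silk tapestry + ruby pendant + jade mask + ancient tome + sapphire brooch for 2667, with 1 lb left unused.
Dropping silk tapestry and ancient tome frees 5 lb; slotting in pearl string (6 lb) lifts the total to 2725 at 35 lb.
An exhaustive check of the 256 subsets confirms 2725.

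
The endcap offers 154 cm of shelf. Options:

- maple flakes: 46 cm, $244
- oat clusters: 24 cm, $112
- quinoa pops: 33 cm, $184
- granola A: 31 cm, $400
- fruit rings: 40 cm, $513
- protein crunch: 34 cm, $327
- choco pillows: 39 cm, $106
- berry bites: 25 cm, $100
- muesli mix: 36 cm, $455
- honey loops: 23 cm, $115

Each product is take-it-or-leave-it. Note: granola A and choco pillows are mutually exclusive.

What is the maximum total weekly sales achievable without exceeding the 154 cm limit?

1695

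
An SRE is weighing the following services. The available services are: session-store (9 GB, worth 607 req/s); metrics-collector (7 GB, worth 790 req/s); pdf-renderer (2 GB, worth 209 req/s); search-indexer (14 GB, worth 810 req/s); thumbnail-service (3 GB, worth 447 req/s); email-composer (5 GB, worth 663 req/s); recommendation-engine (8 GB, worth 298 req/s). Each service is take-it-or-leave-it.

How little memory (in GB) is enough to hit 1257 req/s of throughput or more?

10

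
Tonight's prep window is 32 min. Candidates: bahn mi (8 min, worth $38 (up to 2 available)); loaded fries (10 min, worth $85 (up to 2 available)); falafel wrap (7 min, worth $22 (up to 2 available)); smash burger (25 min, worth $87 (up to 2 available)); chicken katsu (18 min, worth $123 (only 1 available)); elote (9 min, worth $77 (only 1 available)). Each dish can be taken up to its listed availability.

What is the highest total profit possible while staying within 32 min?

By profit per min: elote 8.56, loaded fries 8.50, chicken katsu 6.83, bahn mi 4.75 lead.
2×loaded fries + elote uses 29 of the 32 min and totals 247.
That's the maximum — no swap from here does better than 247.

247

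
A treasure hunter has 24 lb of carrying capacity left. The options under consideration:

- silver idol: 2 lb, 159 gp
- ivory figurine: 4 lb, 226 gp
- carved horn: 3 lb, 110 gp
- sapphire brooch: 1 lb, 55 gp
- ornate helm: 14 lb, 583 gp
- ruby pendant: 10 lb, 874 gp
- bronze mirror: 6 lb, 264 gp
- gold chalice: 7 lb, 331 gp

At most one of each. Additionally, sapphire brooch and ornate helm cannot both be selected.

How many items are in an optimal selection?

Best achievable value is 1645.
silver idol + ivory figurine + sapphire brooch + ruby pendant + gold chalice hits 1645 at 24 lb.
Any selection reaching 1645 contains exactly 5 items.

5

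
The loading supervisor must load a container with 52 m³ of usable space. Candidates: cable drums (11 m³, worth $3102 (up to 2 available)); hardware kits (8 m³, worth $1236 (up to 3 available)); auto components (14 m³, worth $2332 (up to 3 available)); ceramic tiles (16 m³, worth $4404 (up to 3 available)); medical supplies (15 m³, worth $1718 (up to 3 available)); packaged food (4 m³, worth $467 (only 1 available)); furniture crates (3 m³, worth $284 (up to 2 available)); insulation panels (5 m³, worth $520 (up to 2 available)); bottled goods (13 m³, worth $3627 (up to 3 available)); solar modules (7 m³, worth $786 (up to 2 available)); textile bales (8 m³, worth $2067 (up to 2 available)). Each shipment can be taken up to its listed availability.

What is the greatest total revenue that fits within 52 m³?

Greedy by ratio would take 2×cable drums + packaged food + 2×bottled goods: 52 m³ used, total 13925.
The 17 m³ tied up in packaged food and bottled goods is better spent on ceramic tiles — total rises to 14235 (51 m³).
No other feasible combination exceeds 14235.

14235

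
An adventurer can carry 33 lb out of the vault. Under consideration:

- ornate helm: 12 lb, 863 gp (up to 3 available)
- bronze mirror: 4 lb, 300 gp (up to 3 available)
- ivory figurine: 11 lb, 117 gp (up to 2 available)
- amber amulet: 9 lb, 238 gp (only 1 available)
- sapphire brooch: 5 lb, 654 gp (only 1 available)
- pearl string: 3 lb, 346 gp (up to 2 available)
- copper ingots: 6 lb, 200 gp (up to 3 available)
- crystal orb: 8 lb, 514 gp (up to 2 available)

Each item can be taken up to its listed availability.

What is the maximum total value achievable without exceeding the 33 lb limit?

2809

Density check — sapphire brooch 130.80, pearl string 115.33, bronze mirror 75.00, ornate helm 71.92 are the best per lb.
A density-first pass picks 3×bronze mirror + sapphire brooch + 2×pearl string + crystal orb — 2760 at 31 lb.
Replace bronze mirror and crystal orb with ornate helm: the trade gains 49 net, giving 2809 at 31 lb.
Nothing else within 33 lb beats 2809.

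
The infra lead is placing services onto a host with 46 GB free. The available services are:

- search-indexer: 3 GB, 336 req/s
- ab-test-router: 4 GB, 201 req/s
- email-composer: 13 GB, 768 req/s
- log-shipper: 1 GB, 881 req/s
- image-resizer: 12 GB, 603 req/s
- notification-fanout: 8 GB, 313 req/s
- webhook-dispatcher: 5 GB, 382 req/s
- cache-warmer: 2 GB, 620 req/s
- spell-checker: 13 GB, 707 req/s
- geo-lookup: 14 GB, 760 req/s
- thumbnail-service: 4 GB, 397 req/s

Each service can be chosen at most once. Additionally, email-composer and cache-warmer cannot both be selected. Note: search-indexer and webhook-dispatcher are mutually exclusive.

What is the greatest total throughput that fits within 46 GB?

Ranking by ratio (throughput/GB): log-shipper 881.00, cache-warmer 310.00, search-indexer 112.00.
Best packing: search-indexer + log-shipper + notification-fanout + cache-warmer + spell-checker + geo-lookup + thumbnail-service — 45 GB, 4014 total.
Runner-up log-shipper + image-resizer + cache-warmer + spell-checker + geo-lookup + thumbnail-service tops out at 3968.

4014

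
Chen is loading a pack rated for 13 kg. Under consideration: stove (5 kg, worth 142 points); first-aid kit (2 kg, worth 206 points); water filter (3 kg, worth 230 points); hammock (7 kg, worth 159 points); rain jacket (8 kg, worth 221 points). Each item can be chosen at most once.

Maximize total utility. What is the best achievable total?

657

Taking the top-ratio items first gives stove + first-aid kit + water filter for 578 (10 kg).
Dropping stove frees 5 kg; slotting in rain jacket (8 kg) lifts the total to 657 at 13 kg.
Next best is first-aid kit + water filter + hammock at 595 (12 kg) — short by 62.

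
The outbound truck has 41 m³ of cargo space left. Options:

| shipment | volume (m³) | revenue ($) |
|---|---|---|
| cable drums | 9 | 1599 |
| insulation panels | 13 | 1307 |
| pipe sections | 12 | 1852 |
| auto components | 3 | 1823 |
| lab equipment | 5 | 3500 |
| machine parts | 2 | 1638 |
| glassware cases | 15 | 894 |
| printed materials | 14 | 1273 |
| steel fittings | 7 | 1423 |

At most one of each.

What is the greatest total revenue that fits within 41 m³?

11835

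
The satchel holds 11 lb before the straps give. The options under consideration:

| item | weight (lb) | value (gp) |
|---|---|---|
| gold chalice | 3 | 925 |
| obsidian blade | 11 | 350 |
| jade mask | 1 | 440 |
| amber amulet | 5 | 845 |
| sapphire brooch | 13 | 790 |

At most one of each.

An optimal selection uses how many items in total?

Best achievable value is 2210.
gold chalice + jade mask + amber amulet hits 2210 at 9 lb.
Any selection reaching 2210 contains exactly 3 items.

3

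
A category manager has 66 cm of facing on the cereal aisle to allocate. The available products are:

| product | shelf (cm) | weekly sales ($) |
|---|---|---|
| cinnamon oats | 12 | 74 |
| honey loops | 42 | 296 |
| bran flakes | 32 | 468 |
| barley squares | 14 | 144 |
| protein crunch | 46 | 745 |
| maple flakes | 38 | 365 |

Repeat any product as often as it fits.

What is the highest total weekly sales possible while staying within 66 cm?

936

Ranking by ratio (weekly sales/cm): protein crunch 16.20, bran flakes 14.62, barley squares 10.29.
Greedy by ratio would take barley squares + protein crunch: 60 cm used, total 889.
The 60 cm tied up in barley squares and protein crunch is better spent on 2×bran flakes — total rises to 936 (64 cm).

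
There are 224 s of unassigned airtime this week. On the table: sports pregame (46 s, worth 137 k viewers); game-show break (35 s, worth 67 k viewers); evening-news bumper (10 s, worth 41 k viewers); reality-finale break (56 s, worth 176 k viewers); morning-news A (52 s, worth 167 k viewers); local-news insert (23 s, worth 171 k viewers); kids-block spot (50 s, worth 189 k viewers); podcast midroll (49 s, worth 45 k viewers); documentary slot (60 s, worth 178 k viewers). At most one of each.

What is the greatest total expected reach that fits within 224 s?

783

Filling by ratio: evening-news bumper + reality-finale break + morning-news A + local-news insert + kids-block spot for 744, with 33 s left unused.
Using the slack differently, sports pregame + game-show break + evening-news bumper + local-news insert + kids-block spot + documentary slot comes to 783 at 224 s.
The closest alternative, sports pregame + game-show break + evening-news bumper + reality-finale break + local-news insert + kids-block spot, reaches only 781.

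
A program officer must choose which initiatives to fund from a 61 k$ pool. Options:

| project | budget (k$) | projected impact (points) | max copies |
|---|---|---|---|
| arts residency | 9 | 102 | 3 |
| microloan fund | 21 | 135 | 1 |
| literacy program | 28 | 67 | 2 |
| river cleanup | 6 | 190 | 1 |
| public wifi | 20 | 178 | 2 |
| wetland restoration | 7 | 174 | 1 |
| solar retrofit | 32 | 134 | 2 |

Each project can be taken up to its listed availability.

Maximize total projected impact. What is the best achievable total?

848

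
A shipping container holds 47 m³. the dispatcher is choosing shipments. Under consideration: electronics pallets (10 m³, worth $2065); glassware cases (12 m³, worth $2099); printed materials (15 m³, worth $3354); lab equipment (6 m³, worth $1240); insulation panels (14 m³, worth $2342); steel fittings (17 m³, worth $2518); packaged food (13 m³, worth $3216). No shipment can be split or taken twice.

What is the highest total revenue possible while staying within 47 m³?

9909

By revenue per m³: packaged food 247.38, printed materials 223.60, lab equipment 206.67 lead.
A density-first pass picks electronics pallets + printed materials + lab equipment + packaged food — 9875 at 44 m³.
Dropping electronics pallets frees 10 m³; slotting in glassware cases (12 m³) lifts the total to 9909 at 46 m³.
No other feasible combination exceeds 9909.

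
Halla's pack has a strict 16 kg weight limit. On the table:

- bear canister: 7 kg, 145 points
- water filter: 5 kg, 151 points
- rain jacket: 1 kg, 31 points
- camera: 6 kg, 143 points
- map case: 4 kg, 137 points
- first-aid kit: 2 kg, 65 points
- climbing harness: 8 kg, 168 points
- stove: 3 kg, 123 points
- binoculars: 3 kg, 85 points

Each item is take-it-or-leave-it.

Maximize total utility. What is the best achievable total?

527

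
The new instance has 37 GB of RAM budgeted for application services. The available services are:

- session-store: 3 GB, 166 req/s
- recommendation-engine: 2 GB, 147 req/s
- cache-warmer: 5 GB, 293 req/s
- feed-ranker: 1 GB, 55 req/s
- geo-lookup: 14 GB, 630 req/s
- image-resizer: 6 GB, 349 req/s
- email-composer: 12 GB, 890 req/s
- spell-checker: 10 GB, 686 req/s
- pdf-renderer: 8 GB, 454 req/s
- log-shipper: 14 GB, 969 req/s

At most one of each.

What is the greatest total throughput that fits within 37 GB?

2600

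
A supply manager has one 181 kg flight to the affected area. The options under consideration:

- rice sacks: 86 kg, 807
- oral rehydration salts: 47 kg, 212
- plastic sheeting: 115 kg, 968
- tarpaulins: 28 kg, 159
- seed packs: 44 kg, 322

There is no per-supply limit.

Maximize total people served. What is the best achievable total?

The ratio ordering already packs tightly: 2×rice sacks, 172 kg, 1614.

1614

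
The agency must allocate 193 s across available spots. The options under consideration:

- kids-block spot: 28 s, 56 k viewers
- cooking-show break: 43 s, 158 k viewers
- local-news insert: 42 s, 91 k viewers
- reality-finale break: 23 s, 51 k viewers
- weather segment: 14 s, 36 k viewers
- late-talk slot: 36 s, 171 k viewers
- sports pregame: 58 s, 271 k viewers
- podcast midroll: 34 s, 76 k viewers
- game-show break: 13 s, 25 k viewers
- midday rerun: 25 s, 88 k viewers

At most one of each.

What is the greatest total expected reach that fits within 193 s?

749

Cooking-show break + weather segment + late-talk slot + sports pregame + game-show break + midday rerun uses 189 of the 193 s and totals 749.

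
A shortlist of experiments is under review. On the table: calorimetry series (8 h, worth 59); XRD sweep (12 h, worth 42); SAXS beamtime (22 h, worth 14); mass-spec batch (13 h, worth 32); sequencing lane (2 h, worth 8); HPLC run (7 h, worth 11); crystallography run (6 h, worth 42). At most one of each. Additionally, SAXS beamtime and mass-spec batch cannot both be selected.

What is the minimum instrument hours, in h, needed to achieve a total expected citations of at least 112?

21

Look for the lowest-instrument combination reaching 112.
calorimetry series + HPLC run + crystallography run reaches 112 using 21 h.
Below 21 h the best achievable stays under 112.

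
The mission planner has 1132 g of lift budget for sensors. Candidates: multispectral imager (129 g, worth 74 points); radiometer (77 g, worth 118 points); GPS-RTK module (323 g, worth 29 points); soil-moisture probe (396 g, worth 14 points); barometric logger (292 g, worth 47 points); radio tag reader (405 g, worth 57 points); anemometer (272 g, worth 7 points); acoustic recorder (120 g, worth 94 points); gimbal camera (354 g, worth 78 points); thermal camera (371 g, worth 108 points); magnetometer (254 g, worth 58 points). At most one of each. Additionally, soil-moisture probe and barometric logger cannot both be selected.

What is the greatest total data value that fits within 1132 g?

472

By data value per g: radiometer 1.53, acoustic recorder 0.78, multispectral imager 0.57, thermal camera 0.29 lead.
Taking the top-ratio sensors first gives multispectral imager + radiometer + acoustic recorder + thermal camera + magnetometer for 452 (951 g).
The 254 g tied up in magnetometer is better spent on gimbal camera — total rises to 472 (1051 g).
An exhaustive check of the 2048 subsets confirms 472.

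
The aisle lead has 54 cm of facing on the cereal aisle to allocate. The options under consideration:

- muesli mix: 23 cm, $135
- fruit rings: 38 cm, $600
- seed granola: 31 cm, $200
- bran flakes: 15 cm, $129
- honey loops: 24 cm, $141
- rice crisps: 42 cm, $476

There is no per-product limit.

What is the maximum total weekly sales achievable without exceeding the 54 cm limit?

729

Taking fruit rings + bran flakes: 53 cm used, 729 in weekly sales.
Every other selection either busts 54 cm or fails to beat 729.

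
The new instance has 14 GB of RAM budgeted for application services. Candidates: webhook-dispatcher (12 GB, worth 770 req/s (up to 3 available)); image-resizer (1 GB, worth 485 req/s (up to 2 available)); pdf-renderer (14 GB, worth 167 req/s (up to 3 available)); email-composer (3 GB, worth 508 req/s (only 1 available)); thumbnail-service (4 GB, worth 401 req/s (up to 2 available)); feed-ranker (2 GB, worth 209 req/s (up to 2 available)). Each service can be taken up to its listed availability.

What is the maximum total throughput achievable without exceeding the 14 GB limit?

By throughput per GB: image-resizer 485.00, email-composer 169.33, feed-ranker 104.50 lead.
The ratio ordering already packs tightly: 2×image-resizer + email-composer + thumbnail-service + 2×feed-ranker, 13 GB, 2297.
That's the maximum — no swap from here does better than 2297.

2297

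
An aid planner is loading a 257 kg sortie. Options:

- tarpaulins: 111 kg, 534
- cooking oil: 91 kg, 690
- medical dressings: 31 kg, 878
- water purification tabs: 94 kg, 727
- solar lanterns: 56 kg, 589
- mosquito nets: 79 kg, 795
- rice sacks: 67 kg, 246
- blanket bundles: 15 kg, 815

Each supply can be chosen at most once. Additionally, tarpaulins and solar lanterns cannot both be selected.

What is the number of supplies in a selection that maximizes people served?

Optimal total is 3323.
medical dressings + solar lanterns + mosquito nets + rice sacks + blanket bundles hits 3323 at 248 kg.
All optima have 5 supplies.

5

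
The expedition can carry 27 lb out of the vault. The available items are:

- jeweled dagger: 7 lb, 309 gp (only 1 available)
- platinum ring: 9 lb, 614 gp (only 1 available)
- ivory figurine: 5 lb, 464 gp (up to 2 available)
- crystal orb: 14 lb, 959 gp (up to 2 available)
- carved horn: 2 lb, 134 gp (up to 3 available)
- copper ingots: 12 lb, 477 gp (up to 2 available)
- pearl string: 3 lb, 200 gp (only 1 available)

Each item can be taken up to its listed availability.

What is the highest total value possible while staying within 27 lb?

The ratio heuristic lands on 2×ivory figurine + crystal orb + carved horn (2021) but leaves 1 lb idle.
Replace carved horn with pearl string: the trade gains 66 net, giving 2087 at 27 lb.

2087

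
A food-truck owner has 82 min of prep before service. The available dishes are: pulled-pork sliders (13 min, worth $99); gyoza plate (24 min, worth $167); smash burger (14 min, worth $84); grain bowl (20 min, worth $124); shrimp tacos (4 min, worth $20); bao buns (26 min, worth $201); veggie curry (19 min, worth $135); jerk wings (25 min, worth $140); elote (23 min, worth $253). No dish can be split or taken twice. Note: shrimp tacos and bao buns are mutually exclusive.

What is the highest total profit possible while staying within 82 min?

688

By profit per min: elote 11.00, bao buns 7.73, pulled-pork sliders 7.62 lead.
Taking pulled-pork sliders + bao buns + veggie curry + elote: 81 min used, 688 in profit.
No other feasible combination exceeds 688.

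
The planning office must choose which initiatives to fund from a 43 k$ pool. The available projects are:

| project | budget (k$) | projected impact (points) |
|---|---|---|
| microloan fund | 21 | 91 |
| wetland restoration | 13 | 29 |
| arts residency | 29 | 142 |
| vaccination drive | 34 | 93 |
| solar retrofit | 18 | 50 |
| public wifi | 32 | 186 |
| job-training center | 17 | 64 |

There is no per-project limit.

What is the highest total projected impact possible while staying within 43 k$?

186

Ranking by ratio (projected impact/k$): public wifi 5.81, arts residency 4.90, microloan fund 4.33.
Best packing: public wifi — 32 k$, 186 total.
Every other selection either busts 43 k$ or fails to beat 186.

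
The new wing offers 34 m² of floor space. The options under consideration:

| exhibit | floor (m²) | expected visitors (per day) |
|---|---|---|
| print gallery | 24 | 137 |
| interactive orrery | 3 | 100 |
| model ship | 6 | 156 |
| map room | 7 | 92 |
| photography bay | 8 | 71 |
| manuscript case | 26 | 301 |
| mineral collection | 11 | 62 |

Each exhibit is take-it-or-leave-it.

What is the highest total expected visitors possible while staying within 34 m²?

Filling by ratio: interactive orrery + model ship + map room + photography bay for 419, with 10 m² left unused.
Dropping interactive orrery and map room and photography bay frees 18 m²; slotting in manuscript case (26 m²) lifts the total to 457 at 32 m².
No other feasible combination exceeds 457.

457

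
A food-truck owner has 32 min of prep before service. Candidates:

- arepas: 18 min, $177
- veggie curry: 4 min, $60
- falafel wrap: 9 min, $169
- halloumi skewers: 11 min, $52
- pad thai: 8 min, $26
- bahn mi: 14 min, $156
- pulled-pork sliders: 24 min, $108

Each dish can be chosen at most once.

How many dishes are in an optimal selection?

3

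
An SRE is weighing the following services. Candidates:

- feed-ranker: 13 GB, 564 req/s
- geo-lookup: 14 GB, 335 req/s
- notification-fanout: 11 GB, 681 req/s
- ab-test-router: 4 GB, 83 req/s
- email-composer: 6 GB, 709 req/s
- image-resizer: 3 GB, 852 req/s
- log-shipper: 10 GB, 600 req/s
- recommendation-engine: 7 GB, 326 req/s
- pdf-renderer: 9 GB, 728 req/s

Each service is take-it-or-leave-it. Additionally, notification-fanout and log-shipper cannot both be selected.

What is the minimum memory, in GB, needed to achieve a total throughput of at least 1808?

Minimise GB subject to total throughput ≥ 1808.
email-composer + image-resizer + recommendation-engine: 1887 throughput at 16 GB.
Below 16 GB the best achievable stays under 1808.

16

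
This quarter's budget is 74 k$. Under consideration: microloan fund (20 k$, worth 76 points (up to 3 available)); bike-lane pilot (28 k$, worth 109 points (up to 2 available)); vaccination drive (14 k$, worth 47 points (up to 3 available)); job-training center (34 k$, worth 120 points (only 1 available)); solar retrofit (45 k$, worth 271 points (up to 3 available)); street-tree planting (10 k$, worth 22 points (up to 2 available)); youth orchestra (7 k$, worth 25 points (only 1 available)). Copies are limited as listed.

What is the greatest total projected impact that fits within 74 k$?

380

By projected impact per k$: solar retrofit 6.02, bike-lane pilot 3.89, microloan fund 3.80, youth orchestra 3.57 lead.
The ratio ordering already packs tightly: bike-lane pilot + solar retrofit, 73 k$, 380.
Nothing else within 74 k$ beats 380.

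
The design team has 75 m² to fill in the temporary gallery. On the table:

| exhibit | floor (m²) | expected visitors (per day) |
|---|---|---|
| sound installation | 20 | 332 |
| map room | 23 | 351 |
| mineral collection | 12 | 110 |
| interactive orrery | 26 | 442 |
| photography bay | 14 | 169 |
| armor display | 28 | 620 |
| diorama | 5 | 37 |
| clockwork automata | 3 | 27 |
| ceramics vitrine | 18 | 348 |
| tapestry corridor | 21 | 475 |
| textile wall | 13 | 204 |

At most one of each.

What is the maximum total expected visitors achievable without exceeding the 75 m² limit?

Greedy by ratio would take armor display + diorama + clockwork automata + ceramics vitrine + tapestry corridor: 75 m² used, total 1507.
The 26 m² tied up in diorama and clockwork automata and ceramics vitrine is better spent on interactive orrery — total rises to 1537 (75 m²).
Next best is armor display + diorama + clockwork automata + ceramics vitrine + tapestry corridor at 1507 (75 m²) — short by 30.

1537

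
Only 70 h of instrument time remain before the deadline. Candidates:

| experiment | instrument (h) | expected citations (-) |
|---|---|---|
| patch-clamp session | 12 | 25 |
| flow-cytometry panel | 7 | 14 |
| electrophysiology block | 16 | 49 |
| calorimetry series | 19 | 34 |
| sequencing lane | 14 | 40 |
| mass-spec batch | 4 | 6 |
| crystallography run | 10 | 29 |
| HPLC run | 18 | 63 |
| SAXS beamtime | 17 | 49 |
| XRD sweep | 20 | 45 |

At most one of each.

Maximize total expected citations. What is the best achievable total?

207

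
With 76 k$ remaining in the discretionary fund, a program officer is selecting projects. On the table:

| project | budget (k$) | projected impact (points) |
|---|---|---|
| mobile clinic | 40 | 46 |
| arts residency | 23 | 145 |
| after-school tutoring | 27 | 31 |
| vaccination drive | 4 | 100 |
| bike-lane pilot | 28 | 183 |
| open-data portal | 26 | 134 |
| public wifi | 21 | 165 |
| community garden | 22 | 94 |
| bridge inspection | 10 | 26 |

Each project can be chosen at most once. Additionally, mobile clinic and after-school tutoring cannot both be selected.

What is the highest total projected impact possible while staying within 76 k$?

593

By projected impact per k$: vaccination drive 25.00, public wifi 7.86, bike-lane pilot 6.54, arts residency 6.30 lead.
The ratio ordering already packs tightly: arts residency + vaccination drive + bike-lane pilot + public wifi, 76 k$, 593.
Runner-up arts residency + vaccination drive + open-data portal + public wifi tops out at 544.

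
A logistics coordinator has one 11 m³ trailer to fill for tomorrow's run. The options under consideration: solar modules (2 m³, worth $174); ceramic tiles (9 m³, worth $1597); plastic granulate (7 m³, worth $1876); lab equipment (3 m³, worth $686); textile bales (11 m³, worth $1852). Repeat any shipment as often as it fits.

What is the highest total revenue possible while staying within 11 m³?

2562

By revenue per m³: plastic granulate 268.00, lab equipment 228.67, ceramic tiles 177.44, textile bales 168.36 lead.
Taking plastic granulate + lab equipment: 10 m³ used, 2562 in revenue.
The spare 1 m³ is too small for any remaining shipment, and no exchange beats 2562.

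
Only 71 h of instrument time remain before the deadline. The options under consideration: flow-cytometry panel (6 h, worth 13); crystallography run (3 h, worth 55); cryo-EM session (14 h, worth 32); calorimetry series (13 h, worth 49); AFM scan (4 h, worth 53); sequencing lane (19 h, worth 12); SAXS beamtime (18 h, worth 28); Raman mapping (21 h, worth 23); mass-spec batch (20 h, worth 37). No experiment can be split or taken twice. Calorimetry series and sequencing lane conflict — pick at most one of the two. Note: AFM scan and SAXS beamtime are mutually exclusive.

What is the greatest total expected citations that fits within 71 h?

The ratio ordering already packs tightly: flow-cytometry panel + crystallography run + cryo-EM session + calorimetry series + AFM scan + mass-spec batch, 60 h, 239.

239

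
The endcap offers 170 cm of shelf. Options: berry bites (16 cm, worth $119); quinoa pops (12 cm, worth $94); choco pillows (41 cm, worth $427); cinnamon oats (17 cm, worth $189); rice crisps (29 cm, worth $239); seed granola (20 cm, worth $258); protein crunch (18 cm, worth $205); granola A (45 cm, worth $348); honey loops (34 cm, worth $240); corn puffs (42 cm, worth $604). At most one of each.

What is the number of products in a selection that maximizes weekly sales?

6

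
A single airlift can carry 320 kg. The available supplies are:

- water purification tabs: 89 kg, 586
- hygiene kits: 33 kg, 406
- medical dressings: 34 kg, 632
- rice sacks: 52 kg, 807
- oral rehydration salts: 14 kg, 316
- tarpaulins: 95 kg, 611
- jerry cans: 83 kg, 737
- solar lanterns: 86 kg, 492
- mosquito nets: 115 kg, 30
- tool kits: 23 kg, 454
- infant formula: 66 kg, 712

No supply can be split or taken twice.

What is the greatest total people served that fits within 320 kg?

Taking hygiene kits + medical dressings + rice sacks + oral rehydration salts + jerry cans + tool kits + infant formula: 305 kg used, 4064 in people served.
Next best is hygiene kits + medical dressings + rice sacks + oral rehydration salts + tarpaulins + tool kits + infant formula at 3938 (317 kg) — short by 126.

4064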